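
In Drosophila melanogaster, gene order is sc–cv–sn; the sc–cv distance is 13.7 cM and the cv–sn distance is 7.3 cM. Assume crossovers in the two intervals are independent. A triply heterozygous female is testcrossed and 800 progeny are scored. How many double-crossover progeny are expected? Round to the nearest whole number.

Map distances give recombination frequencies of 0.137 and 0.073 for the two intervals.
With no interference, expected double-crossover frequency = 0.137 × 0.073 = 0.01000.
Expected number = 0.01000 × 800 = 8.00 ≈ 8.

8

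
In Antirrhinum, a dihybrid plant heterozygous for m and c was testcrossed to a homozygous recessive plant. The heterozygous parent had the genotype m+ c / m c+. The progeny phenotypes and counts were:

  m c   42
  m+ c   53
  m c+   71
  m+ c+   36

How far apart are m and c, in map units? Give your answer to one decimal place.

38.6 map units

The recombinant classes are m+ c+ and m c: 36 + 42 = 78.
Recombination frequency = 78/202 = 0.3861 ≈ 38.6%, i.e. 38.6 map units.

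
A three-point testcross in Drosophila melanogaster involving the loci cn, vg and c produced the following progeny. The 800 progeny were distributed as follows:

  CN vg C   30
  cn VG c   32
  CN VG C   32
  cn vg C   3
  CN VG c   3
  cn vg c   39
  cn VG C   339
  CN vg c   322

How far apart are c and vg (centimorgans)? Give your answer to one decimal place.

8.5 centimorgans

The two most frequent reciprocal classes, CN vg c and cn VG C, are the parental types, so the F1 was CN vg c / cn VG C.
The two rarest classes, CN VG c and cn vg C, are the double crossovers. Comparing them with the parentals, only the vg allele has switched, so vg is the middle locus and the order is cn – vg – c.
Crossovers in the vg–c interval produce the single-crossover classes CN vg C and cn VG c (30 + 32 = 62) plus the double crossovers (6).
RF(vg–c) = (62 + 6) / 800 = 68/800 = 0.0850 → 8.5 centimorgans.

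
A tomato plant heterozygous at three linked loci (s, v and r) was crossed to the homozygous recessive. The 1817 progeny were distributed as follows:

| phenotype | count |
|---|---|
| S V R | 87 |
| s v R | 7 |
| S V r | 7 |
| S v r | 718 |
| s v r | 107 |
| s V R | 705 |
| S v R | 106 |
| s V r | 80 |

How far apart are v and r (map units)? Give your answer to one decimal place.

11.0 map units

The two most frequent reciprocal classes, s V R and S v r, are the parental types, so the F1 was s V R / S v r.
The two rarest classes, s v R and S V r, are the double crossovers. Comparing them with the parentals, only the v allele has switched, so v is the middle locus and the order is s – v – r.
Crossovers in the v–r interval produce the single-crossover classes s V r and S v R (80 + 106 = 186) plus the double crossovers (14).
RF(v–r) = (186 + 14) / 1817 = 200/1817 = 0.1101 → 11.0 map units.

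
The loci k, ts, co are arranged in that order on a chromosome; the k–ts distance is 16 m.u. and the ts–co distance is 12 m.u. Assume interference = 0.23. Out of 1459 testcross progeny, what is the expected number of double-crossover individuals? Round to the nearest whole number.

Map distances give recombination frequencies of 0.160 and 0.120 for the two intervals.
With interference 0.23 (so coincidence = 0.77), expected double-crossover frequency = 0.160 × 0.120 × 0.77 = 0.01478.
Expected number = 0.01478 × 1459 = 21.57 ≈ 22.

22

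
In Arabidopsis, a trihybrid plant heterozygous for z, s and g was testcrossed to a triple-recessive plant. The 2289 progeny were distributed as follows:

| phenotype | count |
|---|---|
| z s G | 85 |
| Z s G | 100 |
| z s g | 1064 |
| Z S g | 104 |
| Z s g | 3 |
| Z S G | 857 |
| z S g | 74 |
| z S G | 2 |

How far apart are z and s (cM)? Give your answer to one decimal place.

7.8 cM

The two most frequent reciprocal classes, z s g and Z S G, are the parental types, so the F1 was z s g / Z S G.
The two rarest classes, Z s g and z S G, are the double crossovers. Comparing them with the parentals, only the z allele has switched, so z is the middle locus and the order is s – z – g.
Crossovers in the s–z interval produce the single-crossover classes z S g and Z s G (74 + 100 = 174) plus the double crossovers (5).
RF(s–z) = (174 + 5) / 2289 = 179/2289 = 0.0782 → 7.8 cM.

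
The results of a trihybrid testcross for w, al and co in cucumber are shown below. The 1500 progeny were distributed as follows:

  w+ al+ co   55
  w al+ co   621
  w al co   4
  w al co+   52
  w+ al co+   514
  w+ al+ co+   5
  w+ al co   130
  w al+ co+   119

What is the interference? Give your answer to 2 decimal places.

0.55

The two most frequent reciprocal classes, w al+ co and w+ al co+, are the parental types, so the F1 was w al+ co / w+ al co+.
The two rarest classes, w al co and w+ al+ co+, are the double crossovers. Comparing them with the parentals, only the al allele has switched, so al is the middle locus and the order is co – al – w.
co–al: (249 + 9)/1500 = 0.1720; al–w: (107 + 9)/1500 = 0.0773.
Expected DCO frequency = 0.1720 × 0.0773 ≈ 0.01330; observed = 9/1500 ≈ 0.00600.
Coefficient of coincidence = 0.00600/0.01330 ≈ 0.45; interference = 1 − 0.45 = 0.55.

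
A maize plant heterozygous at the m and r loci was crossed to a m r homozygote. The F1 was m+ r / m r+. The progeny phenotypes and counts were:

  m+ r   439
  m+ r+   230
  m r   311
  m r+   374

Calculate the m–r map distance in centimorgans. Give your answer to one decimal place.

The recombinant classes are m+ r+ and m r: 230 + 311 = 541.
Recombination frequency = 541/1354 = 0.3996 ≈ 40.0%, i.e. 40.0 centimorgans.

40.0 centimorgans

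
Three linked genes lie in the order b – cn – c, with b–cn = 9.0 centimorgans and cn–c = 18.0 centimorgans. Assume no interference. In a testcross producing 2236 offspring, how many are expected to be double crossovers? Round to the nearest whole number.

36

Map distances give recombination frequencies of 0.090 and 0.180 for the two intervals.
With no interference, expected double-crossover frequency = 0.090 × 0.180 = 0.01620.
Expected number = 0.01620 × 2236 = 36.22 ≈ 36.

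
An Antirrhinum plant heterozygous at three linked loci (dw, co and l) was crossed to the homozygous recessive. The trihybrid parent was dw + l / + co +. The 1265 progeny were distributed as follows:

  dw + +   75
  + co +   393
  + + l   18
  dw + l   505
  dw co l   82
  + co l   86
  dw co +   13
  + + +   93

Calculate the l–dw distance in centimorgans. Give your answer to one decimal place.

The two rarest classes, + + l and dw co +, are the double crossovers. Comparing them with the parentals, only the dw allele has switched, so dw is the middle locus and the order is l – dw – co.
Crossovers in the l–dw interval produce the single-crossover classes dw + + and + co l (75 + 86 = 161) plus the double crossovers (31).
RF(l–dw) = (161 + 31) / 1265 = 192/1265 = 0.1518 → 15.2 centimorgans.

15.2 centimorgans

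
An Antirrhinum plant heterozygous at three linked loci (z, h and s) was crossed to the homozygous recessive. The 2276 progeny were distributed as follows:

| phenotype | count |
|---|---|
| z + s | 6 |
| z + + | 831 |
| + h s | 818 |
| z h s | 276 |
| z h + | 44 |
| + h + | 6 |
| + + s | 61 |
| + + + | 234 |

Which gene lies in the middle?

s

The two most frequent reciprocal classes, + h s and z + +, are the parental types, so the F1 was + h s / z + +.
The two rarest classes, + h + and z + s, are the double crossovers. Comparing them with the parentals, only the s allele has switched, so s is the middle locus and the order is h – s – z.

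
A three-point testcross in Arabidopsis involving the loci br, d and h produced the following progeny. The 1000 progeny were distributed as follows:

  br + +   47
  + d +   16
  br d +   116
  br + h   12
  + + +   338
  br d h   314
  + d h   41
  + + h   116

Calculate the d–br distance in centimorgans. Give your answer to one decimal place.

11.6 centimorgans

The two most frequent reciprocal classes, br d h and + + +, are the parental types, so the F1 was br d h / + + +.
The two rarest classes, br + h and + d +, are the double crossovers. Comparing them with the parentals, only the d allele has switched, so d is the middle locus and the order is h – d – br.
Crossovers in the d–br interval produce the single-crossover classes + d h and br + + (41 + 47 = 88) plus the double crossovers (28).
RF(d–br) = (88 + 28) / 1000 = 116/1000 = 0.1160 → 11.6 centimorgans.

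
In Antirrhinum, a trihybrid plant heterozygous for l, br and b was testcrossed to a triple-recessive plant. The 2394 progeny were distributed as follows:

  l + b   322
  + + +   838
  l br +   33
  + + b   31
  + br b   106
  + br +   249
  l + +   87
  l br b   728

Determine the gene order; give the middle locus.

b

The two most frequent reciprocal classes, l br b and + + +, are the parental types, so the F1 was l br b / + + +.
The two rarest classes, l br + and + + b, are the double crossovers. Comparing them with the parentals, only the b allele has switched, so b is the middle locus and the order is l – b – br.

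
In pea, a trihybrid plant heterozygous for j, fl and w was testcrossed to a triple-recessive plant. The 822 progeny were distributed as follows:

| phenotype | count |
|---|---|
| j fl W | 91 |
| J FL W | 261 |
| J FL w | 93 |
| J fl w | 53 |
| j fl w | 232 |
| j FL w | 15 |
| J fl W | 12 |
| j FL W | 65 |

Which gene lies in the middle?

The two most frequent reciprocal classes, J FL W and j fl w, are the parental types, so the F1 was J FL W / j fl w.
The two rarest classes, J fl W and j FL w, are the double crossovers. Comparing them with the parentals, only the fl allele has switched, so fl is the middle locus and the order is w – fl – j.

fl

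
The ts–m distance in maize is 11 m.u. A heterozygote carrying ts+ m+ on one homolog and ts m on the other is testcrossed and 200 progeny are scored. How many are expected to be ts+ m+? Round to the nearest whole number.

89

A map distance of 11 m.u. corresponds to a recombination frequency of 0.110.
The F1 is ts+ m+ / ts m, so ts+ m+ is a parental gamete class with expected frequency (1 − r)/2 = 0.890/2 = 0.4450.
Expected number = 0.4450 × 200 = 89.00 ≈ 89.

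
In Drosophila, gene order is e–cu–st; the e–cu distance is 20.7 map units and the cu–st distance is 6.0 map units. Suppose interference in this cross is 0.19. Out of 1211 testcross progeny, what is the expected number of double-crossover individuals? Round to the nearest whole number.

Map distances give recombination frequencies of 0.207 and 0.060 for the two intervals.
With interference 0.19 (so coincidence = 0.81), expected double-crossover frequency = 0.207 × 0.060 × 0.81 = 0.01006.
Expected number = 0.01006 × 1211 = 12.18 ≈ 12.

12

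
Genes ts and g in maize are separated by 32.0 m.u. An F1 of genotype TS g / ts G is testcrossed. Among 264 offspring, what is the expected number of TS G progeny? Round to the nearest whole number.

A map distance of 32.0 m.u. corresponds to a recombination frequency of 0.320.
The F1 is TS g / ts G, so TS G is a recombinant gamete class with expected frequency r/2 = 0.320/2 = 0.1600.
Expected number = 0.1600 × 264 = 42.24 ≈ 42.

42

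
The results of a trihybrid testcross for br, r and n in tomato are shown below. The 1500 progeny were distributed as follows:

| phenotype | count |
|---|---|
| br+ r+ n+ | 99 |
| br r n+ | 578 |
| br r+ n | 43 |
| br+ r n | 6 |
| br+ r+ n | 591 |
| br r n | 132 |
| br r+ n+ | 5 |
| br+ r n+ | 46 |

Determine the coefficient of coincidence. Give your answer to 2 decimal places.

0.68

The two most frequent reciprocal classes, br+ r+ n and br r n+, are the parental types, so the F1 was br+ r+ n / br r n+.
The two rarest classes, br+ r n and br r+ n+, are the double crossovers. Comparing them with the parentals, only the r allele has switched, so r is the middle locus and the order is br – r – n.
br–r: (89 + 11)/1500 = 0.0667; r–n: (231 + 11)/1500 = 0.1613.
Expected DCO frequency = 0.0667 × 0.1613 ≈ 0.01076; observed = 11/1500 ≈ 0.00733.
Coefficient of coincidence = 0.00733/0.01076 ≈ 0.68.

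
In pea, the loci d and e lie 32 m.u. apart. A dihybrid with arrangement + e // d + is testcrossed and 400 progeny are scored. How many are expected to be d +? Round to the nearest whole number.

136

A map distance of 32 m.u. corresponds to a recombination frequency of 0.320.
The F1 is + e / d +, so d + is a parental gamete class with expected frequency (1 − r)/2 = 0.680/2 = 0.3400.
Expected number = 0.3400 × 400 = 136.00 ≈ 136.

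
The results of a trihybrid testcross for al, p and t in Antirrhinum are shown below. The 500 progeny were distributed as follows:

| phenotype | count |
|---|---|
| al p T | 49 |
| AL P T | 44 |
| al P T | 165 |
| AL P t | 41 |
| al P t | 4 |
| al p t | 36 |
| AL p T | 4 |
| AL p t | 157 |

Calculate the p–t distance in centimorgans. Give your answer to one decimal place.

The two most frequent reciprocal classes, al P T and AL p t, are the parental types, so the F1 was al P T / AL p t.
The two rarest classes, al P t and AL p T, are the double crossovers. Comparing them with the parentals, only the t allele has switched, so t is the middle locus and the order is p – t – al.
Crossovers in the p–t interval produce the single-crossover classes al p T and AL P t (49 + 41 = 90) plus the double crossovers (8).
RF(p–t) = (90 + 8) / 500 = 98/500 = 0.1960 → 19.6 centimorgans.

19.6 centimorgans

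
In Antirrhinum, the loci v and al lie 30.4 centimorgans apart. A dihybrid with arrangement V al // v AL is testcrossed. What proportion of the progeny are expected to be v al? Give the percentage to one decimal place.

A map distance of 30.4 centimorgans corresponds to a recombination frequency of 0.304.
The F1 is V al / v AL, so v al is a recombinant gamete class with expected frequency r/2 = 0.304/2 = 0.1520.
That is 0.1520 = 15.2% of the progeny.

15.2%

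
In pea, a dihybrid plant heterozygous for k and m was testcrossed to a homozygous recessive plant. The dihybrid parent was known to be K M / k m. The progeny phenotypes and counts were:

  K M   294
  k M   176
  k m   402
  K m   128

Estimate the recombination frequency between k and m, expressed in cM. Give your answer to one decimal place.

The recombinant classes are K m and k M: 128 + 176 = 304.
Recombination frequency = 304/1000 = 0.3040 ≈ 30.4%, i.e. 30.4 cM.

30.4 cM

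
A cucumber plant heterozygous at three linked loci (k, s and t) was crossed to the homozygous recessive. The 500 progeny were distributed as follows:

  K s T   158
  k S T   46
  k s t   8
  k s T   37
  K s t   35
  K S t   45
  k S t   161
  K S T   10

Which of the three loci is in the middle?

s

The two most frequent reciprocal classes, k S t and K s T, are the parental types, so the F1 was k S t / K s T.
The two rarest classes, k s t and K S T, are the double crossovers. Comparing them with the parentals, only the s allele has switched, so s is the middle locus and the order is k – s – t.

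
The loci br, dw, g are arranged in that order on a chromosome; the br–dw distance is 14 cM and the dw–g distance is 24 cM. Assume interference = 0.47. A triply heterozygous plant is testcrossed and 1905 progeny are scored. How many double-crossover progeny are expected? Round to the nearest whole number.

Map distances give recombination frequencies of 0.140 and 0.240 for the two intervals.
With interference 0.47 (so coincidence = 0.53), expected double-crossover frequency = 0.140 × 0.240 × 0.53 = 0.01781.
Expected number = 0.01781 × 1905 = 33.92 ≈ 34.

34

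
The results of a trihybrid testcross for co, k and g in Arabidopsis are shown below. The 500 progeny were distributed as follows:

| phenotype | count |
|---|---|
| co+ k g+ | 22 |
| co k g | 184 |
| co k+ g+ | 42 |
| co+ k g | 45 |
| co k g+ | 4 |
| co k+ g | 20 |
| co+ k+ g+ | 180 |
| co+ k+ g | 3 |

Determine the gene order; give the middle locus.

The two most frequent reciprocal classes, co k g and co+ k+ g+, are the parental types, so the F1 was co k g / co+ k+ g+.
The two rarest classes, co k g+ and co+ k+ g, are the double crossovers. Comparing them with the parentals, only the g allele has switched, so g is the middle locus and the order is k – g – co.

g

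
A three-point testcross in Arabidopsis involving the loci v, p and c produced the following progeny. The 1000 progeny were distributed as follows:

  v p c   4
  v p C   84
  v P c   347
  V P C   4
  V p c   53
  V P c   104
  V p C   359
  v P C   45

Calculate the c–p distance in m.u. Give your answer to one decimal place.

The two most frequent reciprocal classes, v P c and V p C, are the parental types, so the F1 was v P c / V p C.
The two rarest classes, v p c and V P C, are the double crossovers. Comparing them with the parentals, only the p allele has switched, so p is the middle locus and the order is c – p – v.
Crossovers in the c–p interval produce the single-crossover classes v P C and V p c (45 + 53 = 98) plus the double crossovers (8).
RF(c–p) = (98 + 8) / 1000 = 106/1000 = 0.1060 → 10.6 m.u.

10.6 m.u.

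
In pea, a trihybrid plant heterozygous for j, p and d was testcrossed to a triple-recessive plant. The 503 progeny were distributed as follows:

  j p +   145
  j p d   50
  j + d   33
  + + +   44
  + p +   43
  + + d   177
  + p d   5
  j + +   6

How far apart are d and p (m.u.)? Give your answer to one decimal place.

20.9 m.u.

The two most frequent reciprocal classes, j p + and + + d, are the parental types, so the F1 was j p + / + + d.
The two rarest classes, j + + and + p d, are the double crossovers. Comparing them with the parentals, only the p allele has switched, so p is the middle locus and the order is j – p – d.
Crossovers in the p–d interval produce the single-crossover classes j p d and + + + (50 + 44 = 94) plus the double crossovers (11).
RF(p–d) = (94 + 11) / 503 = 105/503 = 0.2087 → 20.9 m.u.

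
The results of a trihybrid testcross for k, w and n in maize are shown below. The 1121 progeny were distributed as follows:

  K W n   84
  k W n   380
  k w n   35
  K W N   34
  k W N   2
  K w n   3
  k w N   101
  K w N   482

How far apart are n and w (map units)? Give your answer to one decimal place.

The two most frequent reciprocal classes, k W n and K w N, are the parental types, so the F1 was k W n / K w N.
The two rarest classes, k W N and K w n, are the double crossovers. Comparing them with the parentals, only the n allele has switched, so n is the middle locus and the order is k – n – w.
Crossovers in the n–w interval produce the single-crossover classes k w n and K W N (35 + 34 = 69) plus the double crossovers (5).
RF(n–w) = (69 + 5) / 1121 = 74/1121 = 0.0660 → 6.6 map units.

6.6 map units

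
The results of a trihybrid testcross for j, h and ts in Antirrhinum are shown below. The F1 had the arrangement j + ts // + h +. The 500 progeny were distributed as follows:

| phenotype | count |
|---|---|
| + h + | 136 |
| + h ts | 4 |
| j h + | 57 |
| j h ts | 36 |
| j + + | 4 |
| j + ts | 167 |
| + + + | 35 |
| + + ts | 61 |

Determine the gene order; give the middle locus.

The two rarest classes, j + + and + h ts, are the double crossovers. Comparing them with the parentals, only the ts allele has switched, so ts is the middle locus and the order is h – ts – j.

ts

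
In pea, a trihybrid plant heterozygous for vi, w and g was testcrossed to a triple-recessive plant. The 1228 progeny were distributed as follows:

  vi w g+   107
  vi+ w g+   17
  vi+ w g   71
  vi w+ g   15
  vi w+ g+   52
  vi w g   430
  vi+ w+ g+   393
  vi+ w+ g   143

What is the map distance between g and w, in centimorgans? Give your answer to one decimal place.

The two most frequent reciprocal classes, vi+ w+ g+ and vi w g, are the parental types, so the F1 was vi+ w+ g+ / vi w g.
The two rarest classes, vi+ w g+ and vi w+ g, are the double crossovers. Comparing them with the parentals, only the w allele has switched, so w is the middle locus and the order is g – w – vi.
Crossovers in the g–w interval produce the single-crossover classes vi+ w+ g and vi w g+ (143 + 107 = 250) plus the double crossovers (32).
RF(g–w) = (250 + 32) / 1228 = 282/1228 = 0.2296 → 23.0 centimorgans.

23.0 centimorgans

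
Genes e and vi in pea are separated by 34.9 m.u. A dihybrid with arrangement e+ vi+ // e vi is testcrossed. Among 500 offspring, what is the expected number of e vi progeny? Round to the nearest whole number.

A map distance of 34.9 m.u. corresponds to a recombination frequency of 0.349.
The F1 is e+ vi+ / e vi, so e vi is a parental gamete class with expected frequency (1 − r)/2 = 0.651/2 = 0.3255.
Expected number = 0.3255 × 500 = 162.75 ≈ 163.

163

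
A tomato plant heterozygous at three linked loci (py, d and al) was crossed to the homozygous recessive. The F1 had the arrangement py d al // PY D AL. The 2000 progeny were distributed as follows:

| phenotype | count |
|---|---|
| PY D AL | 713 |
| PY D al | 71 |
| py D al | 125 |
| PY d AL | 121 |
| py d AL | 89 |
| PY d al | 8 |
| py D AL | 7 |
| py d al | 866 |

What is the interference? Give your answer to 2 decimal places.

0.34

The two rarest classes, PY d al and py D AL, are the double crossovers. Comparing them with the parentals, only the py allele has switched, so py is the middle locus and the order is d – py – al.
d–py: (246 + 15)/2000 = 0.1305; py–al: (160 + 15)/2000 = 0.0875.
Expected DCO frequency = 0.1305 × 0.0875 ≈ 0.01142; observed = 15/2000 ≈ 0.00750.
Coefficient of coincidence = 0.00750/0.01142 ≈ 0.66; interference = 1 − 0.66 = 0.34.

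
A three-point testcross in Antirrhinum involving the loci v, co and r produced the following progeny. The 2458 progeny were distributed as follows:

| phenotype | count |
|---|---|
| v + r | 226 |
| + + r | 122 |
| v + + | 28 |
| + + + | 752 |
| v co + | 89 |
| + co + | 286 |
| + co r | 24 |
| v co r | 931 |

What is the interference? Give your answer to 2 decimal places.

0.14

The two most frequent reciprocal classes, v co r and + + +, are the parental types, so the F1 was v co r / + + +.
The two rarest classes, + co r and v + +, are the double crossovers. Comparing them with the parentals, only the v allele has switched, so v is the middle locus and the order is co – v – r.
co–v: (512 + 52)/2458 = 0.2295; v–r: (211 + 52)/2458 = 0.1070.
Expected DCO frequency = 0.2295 × 0.1070 ≈ 0.02456; observed = 52/2458 ≈ 0.02116.
Coefficient of coincidence = 0.02116/0.02456 ≈ 0.86; interference = 1 − 0.86 = 0.14.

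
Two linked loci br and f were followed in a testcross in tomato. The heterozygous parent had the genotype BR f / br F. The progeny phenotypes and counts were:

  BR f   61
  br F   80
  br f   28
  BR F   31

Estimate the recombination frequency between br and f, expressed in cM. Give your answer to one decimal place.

The recombinant classes are BR F and br f: 31 + 28 = 59.
Recombination frequency = 59/200 = 0.2950 ≈ 29.5%, i.e. 29.5 cM.

29.5 cM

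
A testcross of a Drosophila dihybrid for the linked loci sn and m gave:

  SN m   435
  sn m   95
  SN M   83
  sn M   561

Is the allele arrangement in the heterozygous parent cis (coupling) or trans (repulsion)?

trans

The two most frequent classes are SN m (435) and sn M (561); these are the parental (non-recombinant) types.
So the F1 carried SN m on one chromosome and sn M on the other — the recessive alleles are on opposite chromosomes (trans / repulsion).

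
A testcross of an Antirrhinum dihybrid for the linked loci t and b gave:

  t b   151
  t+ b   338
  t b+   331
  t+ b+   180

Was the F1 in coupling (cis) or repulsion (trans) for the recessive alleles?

The two most frequent classes are t+ b (338) and t b+ (331); these are the parental (non-recombinant) types.
So the F1 carried t+ b on one chromosome and t b+ on the other — the recessive alleles are on opposite chromosomes (trans / repulsion).

trans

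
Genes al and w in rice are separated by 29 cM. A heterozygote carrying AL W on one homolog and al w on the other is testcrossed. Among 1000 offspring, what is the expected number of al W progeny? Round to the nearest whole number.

145

A map distance of 29 cM corresponds to a recombination frequency of 0.290.
The F1 is AL W / al w, so al W is a recombinant gamete class with expected frequency r/2 = 0.290/2 = 0.1450.
Expected number = 0.1450 × 1000 = 145.00 ≈ 145.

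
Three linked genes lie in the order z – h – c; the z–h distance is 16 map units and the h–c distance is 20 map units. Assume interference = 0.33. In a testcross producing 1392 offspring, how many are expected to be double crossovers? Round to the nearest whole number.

Map distances give recombination frequencies of 0.160 and 0.200 for the two intervals.
With interference 0.33 (so coincidence = 0.67), expected double-crossover frequency = 0.160 × 0.200 × 0.67 = 0.02144.
Expected number = 0.02144 × 1392 = 29.84 ≈ 30.

30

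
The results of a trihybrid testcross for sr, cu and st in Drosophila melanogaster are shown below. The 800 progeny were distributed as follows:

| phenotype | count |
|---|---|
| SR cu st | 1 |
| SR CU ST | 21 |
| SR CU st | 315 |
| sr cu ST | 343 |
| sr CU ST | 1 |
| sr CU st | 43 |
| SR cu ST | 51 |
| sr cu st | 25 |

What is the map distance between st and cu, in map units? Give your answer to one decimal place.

The two most frequent reciprocal classes, SR CU st and sr cu ST, are the parental types, so the F1 was SR CU st / sr cu ST.
The two rarest classes, SR cu st and sr CU ST, are the double crossovers. Comparing them with the parentals, only the cu allele has switched, so cu is the middle locus and the order is st – cu – sr.
Crossovers in the st–cu interval produce the single-crossover classes SR CU ST and sr cu st (21 + 25 = 46) plus the double crossovers (2).
RF(st–cu) = (46 + 2) / 800 = 48/800 = 0.0600 → 6.0 map units.

6.0 map units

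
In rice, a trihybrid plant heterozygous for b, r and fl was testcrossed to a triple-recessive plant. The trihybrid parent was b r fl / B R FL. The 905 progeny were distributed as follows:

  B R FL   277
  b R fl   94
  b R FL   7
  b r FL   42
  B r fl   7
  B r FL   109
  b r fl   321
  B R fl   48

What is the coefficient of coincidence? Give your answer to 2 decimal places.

0.56

The two rarest classes, B r fl and b R FL, are the double crossovers. Comparing them with the parentals, only the b allele has switched, so b is the middle locus and the order is r – b – fl.
r–b: (203 + 14)/905 = 0.2398; b–fl: (90 + 14)/905 = 0.1149.
Expected DCO frequency = 0.2398 × 0.1149 ≈ 0.02755; observed = 14/905 ≈ 0.01547.
Coefficient of coincidence = 0.01547/0.02755 ≈ 0.56.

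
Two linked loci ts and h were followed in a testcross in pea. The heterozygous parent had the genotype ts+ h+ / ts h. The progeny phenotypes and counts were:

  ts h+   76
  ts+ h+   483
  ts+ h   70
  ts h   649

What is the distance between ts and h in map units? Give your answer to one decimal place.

The recombinant classes are ts+ h and ts h+: 70 + 76 = 146.
Recombination frequency = 146/1278 = 0.1142 ≈ 11.4%, i.e. 11.4 map units.

11.4 map units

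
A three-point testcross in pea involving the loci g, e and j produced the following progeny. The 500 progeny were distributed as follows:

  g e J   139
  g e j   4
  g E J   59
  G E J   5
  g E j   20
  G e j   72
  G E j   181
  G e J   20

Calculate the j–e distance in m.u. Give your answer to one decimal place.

28.0 m.u.

The two most frequent reciprocal classes, g e J and G E j, are the parental types, so the F1 was g e J / G E j.
The two rarest classes, g e j and G E J, are the double crossovers. Comparing them with the parentals, only the j allele has switched, so j is the middle locus and the order is g – j – e.
Crossovers in the j–e interval produce the single-crossover classes g E J and G e j (59 + 72 = 131) plus the double crossovers (9).
RF(j–e) = (131 + 9) / 500 = 140/500 = 0.2800 → 28.0 m.u.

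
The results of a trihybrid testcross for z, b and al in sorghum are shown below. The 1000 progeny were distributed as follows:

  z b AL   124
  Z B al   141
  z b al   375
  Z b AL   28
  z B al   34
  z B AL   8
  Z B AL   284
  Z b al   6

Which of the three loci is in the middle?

The two most frequent reciprocal classes, Z B AL and z b al, are the parental types, so the F1 was Z B AL / z b al.
The two rarest classes, z B AL and Z b al, are the double crossovers. Comparing them with the parentals, only the z allele has switched, so z is the middle locus and the order is b – z – al.

z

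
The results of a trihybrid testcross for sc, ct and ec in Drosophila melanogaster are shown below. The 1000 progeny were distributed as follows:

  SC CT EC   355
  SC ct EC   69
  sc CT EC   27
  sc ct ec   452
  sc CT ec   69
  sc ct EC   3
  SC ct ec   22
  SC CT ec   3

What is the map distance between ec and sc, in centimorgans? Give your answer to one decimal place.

5.5 centimorgans

The two most frequent reciprocal classes, SC CT EC and sc ct ec, are the parental types, so the F1 was SC CT EC / sc ct ec.
The two rarest classes, SC CT ec and sc ct EC, are the double crossovers. Comparing them with the parentals, only the ec allele has switched, so ec is the middle locus and the order is sc – ec – ct.
Crossovers in the sc–ec interval produce the single-crossover classes sc CT EC and SC ct ec (27 + 22 = 49) plus the double crossovers (6).
RF(sc–ec) = (49 + 6) / 1000 = 55/1000 = 0.0550 → 5.5 centimorgans.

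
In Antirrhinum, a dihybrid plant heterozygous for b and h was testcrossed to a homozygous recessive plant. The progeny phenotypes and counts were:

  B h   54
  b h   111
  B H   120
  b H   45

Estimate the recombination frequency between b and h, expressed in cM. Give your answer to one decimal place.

The two most frequent classes, B H (120) and b h (111), are the parental types, so the F1 was B H / b h.
The recombinant classes are B h and b H: 54 + 45 = 99.
Recombination frequency = 99/330 = 0.3000 ≈ 30.0%, i.e. 30.0 cM.

30.0 cM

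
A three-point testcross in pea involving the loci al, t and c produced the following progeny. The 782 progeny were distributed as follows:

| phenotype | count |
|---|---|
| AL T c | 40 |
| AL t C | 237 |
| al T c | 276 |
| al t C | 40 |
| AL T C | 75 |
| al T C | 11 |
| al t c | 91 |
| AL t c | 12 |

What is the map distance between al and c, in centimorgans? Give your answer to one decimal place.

13.2 centimorgans

The two most frequent reciprocal classes, al T c and AL t C, are the parental types, so the F1 was al T c / AL t C.
The two rarest classes, al T C and AL t c, are the double crossovers. Comparing them with the parentals, only the c allele has switched, so c is the middle locus and the order is t – c – al.
Crossovers in the c–al interval produce the single-crossover classes AL T c and al t C (40 + 40 = 80) plus the double crossovers (23).
RF(c–al) = (80 + 23) / 782 = 103/782 = 0.1317 → 13.2 centimorgans.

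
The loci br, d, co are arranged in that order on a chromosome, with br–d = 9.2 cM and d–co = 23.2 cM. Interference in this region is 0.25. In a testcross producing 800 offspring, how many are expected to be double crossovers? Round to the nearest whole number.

13

Map distances give recombination frequencies of 0.092 and 0.232 for the two intervals.
With interference 0.25 (so coincidence = 0.75), expected double-crossover frequency = 0.092 × 0.232 × 0.75 = 0.01601.
Expected number = 0.01601 × 800 = 12.81 ≈ 13.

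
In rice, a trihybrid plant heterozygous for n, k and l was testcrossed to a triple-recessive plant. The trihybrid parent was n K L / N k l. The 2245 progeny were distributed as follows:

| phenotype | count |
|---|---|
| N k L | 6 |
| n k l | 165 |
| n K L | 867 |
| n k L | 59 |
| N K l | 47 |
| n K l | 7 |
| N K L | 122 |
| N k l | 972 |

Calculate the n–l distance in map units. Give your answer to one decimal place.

The two rarest classes, n K l and N k L, are the double crossovers. Comparing them with the parentals, only the l allele has switched, so l is the middle locus and the order is k – l – n.
Crossovers in the l–n interval produce the single-crossover classes N K L and n k l (122 + 165 = 287) plus the double crossovers (13).
RF(l–n) = (287 + 13) / 2245 = 300/2245 = 0.1336 → 13.4 map units.

13.4 map units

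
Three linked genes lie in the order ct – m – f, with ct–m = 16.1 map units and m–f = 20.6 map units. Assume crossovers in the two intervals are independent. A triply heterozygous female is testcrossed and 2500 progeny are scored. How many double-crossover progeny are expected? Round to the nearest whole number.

Map distances give recombination frequencies of 0.161 and 0.206 for the two intervals.
With no interference, expected double-crossover frequency = 0.161 × 0.206 = 0.03317.
Expected number = 0.03317 × 2500 = 82.92 ≈ 83.

83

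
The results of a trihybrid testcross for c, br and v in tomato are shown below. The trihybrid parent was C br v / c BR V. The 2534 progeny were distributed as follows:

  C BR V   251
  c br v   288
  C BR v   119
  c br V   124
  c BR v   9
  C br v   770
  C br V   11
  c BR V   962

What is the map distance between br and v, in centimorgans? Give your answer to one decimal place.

10.4 centimorgans

The two rarest classes, C br V and c BR v, are the double crossovers. Comparing them with the parentals, only the v allele has switched, so v is the middle locus and the order is c – v – br.
Crossovers in the v–br interval produce the single-crossover classes C BR v and c br V (119 + 124 = 243) plus the double crossovers (20).
RF(v–br) = (243 + 20) / 2534 = 263/2534 = 0.1038 → 10.4 centimorgans.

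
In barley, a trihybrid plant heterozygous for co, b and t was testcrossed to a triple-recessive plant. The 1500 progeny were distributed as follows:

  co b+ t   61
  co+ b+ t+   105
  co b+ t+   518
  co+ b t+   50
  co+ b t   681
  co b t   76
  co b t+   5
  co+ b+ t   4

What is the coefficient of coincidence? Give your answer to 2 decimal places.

The two most frequent reciprocal classes, co b+ t+ and co+ b t, are the parental types, so the F1 was co b+ t+ / co+ b t.
The two rarest classes, co b t+ and co+ b+ t, are the double crossovers. Comparing them with the parentals, only the b allele has switched, so b is the middle locus and the order is co – b – t.
co–b: (181 + 9)/1500 = 0.1267; b–t: (111 + 9)/1500 = 0.0800.
Expected DCO frequency = 0.1267 × 0.0800 ≈ 0.01014; observed = 9/1500 ≈ 0.00600.
Coefficient of coincidence = 0.00600/0.01014 ≈ 0.59.

0.59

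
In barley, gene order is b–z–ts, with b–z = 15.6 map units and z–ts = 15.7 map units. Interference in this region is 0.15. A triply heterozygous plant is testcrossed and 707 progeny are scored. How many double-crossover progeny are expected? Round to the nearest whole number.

Map distances give recombination frequencies of 0.156 and 0.157 for the two intervals.
With interference 0.15 (so coincidence = 0.85), expected double-crossover frequency = 0.156 × 0.157 × 0.85 = 0.02082.
Expected number = 0.02082 × 707 = 14.72 ≈ 15.

15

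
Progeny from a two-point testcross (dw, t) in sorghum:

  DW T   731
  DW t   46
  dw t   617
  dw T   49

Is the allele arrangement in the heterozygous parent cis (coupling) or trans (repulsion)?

cis

The two most frequent classes are DW T (731) and dw t (617); these are the parental (non-recombinant) types.
So the F1 carried DW T on one chromosome and dw t on the other — the recessive alleles are on the same chromosome (cis / coupling).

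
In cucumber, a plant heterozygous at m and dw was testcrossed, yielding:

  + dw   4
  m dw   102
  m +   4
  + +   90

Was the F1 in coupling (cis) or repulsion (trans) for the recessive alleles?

cis

The two most frequent classes are + + (90) and m dw (102); these are the parental (non-recombinant) types.
So the F1 carried + + on one chromosome and m dw on the other — the recessive alleles are on the same chromosome (cis / coupling).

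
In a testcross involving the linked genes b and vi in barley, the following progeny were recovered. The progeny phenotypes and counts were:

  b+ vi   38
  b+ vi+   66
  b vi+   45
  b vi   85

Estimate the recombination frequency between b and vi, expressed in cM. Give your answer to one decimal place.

35.5 cM

The two most frequent classes, b+ vi+ (66) and b vi (85), are the parental types, so the F1 was b+ vi+ / b vi.
The recombinant classes are b+ vi and b vi+: 38 + 45 = 83.
Recombination frequency = 83/234 = 0.3547 ≈ 35.5%, i.e. 35.5 cM.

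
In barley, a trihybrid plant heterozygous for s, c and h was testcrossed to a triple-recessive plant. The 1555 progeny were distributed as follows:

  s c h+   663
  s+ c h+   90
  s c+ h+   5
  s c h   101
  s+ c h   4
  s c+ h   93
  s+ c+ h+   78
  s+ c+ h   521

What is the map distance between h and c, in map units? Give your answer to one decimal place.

12.1 map units

The two most frequent reciprocal classes, s+ c+ h and s c h+, are the parental types, so the F1 was s+ c+ h / s c h+.
The two rarest classes, s+ c h and s c+ h+, are the double crossovers. Comparing them with the parentals, only the c allele has switched, so c is the middle locus and the order is h – c – s.
Crossovers in the h–c interval produce the single-crossover classes s+ c+ h+ and s c h (78 + 101 = 179) plus the double crossovers (9).
RF(h–c) = (179 + 9) / 1555 = 188/1555 = 0.1209 → 12.1 map units.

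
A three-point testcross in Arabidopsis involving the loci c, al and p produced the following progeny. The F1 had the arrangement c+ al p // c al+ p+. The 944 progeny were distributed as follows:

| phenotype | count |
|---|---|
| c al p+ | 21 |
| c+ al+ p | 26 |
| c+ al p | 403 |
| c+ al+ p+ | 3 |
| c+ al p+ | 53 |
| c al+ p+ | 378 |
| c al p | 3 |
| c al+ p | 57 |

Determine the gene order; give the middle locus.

c

The two rarest classes, c al p and c+ al+ p+, are the double crossovers. Comparing them with the parentals, only the c allele has switched, so c is the middle locus and the order is al – c – p.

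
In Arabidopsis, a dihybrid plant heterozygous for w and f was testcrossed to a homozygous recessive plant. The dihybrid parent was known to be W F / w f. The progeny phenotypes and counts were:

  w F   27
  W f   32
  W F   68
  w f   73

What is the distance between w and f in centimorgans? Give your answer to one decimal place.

29.5 centimorgans

The recombinant classes are W f and w F: 32 + 27 = 59.
Recombination frequency = 59/200 = 0.2950 ≈ 29.5%, i.e. 29.5 centimorgans.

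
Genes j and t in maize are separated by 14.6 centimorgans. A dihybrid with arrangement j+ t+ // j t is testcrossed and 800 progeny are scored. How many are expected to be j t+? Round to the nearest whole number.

A map distance of 14.6 centimorgans corresponds to a recombination frequency of 0.146.
The F1 is j+ t+ / j t, so j t+ is a recombinant gamete class with expected frequency r/2 = 0.146/2 = 0.0730.
Expected number = 0.0730 × 800 = 58.40 ≈ 58.

58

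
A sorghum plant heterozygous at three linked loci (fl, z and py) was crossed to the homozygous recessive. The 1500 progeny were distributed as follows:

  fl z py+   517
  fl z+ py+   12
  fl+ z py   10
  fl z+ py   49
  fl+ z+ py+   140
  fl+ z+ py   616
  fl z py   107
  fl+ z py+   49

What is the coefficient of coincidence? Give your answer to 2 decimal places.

1.02

The two most frequent reciprocal classes, fl+ z+ py and fl z py+, are the parental types, so the F1 was fl+ z+ py / fl z py+.
The two rarest classes, fl+ z py and fl z+ py+, are the double crossovers. Comparing them with the parentals, only the z allele has switched, so z is the middle locus and the order is fl – z – py.
fl–z: (98 + 22)/1500 = 0.0800; z–py: (247 + 22)/1500 = 0.1793.
Expected DCO frequency = 0.0800 × 0.1793 ≈ 0.01434; observed = 22/1500 ≈ 0.01467.
Coefficient of coincidence = 0.01467/0.01434 ≈ 1.02.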